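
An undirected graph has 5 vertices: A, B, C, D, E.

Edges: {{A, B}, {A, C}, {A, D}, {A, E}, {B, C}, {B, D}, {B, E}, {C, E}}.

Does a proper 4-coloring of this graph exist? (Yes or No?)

Yes

The chromatic number is 4. A, B, C, E are pairwise adjacent (a clique of size 4), so at least 4 colors are needed.
4 colors suffice: color 1 → {A}; color 2 → {B}; color 3 → {C, D}; color 4 → {E}.
That is already a proper 4-coloring.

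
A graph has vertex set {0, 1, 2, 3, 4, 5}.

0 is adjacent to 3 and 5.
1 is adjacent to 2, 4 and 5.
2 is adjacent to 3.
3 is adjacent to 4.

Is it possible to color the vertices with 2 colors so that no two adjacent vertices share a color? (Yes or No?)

No

The cycle 4-3-0-5-1-4 has odd length 5, so it cannot be 2-colored; at least 3 colors are needed.
So 2 colors are not enough.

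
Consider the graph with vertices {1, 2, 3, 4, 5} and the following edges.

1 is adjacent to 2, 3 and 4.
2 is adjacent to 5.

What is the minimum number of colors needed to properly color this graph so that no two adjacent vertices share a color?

1 and 2 are adjacent, so at least 2 colors are needed.
One proper 2-coloring: 1=red, 2=blue, 3=blue, 4=blue, 5=red. No two adjacent vertices share a color.

2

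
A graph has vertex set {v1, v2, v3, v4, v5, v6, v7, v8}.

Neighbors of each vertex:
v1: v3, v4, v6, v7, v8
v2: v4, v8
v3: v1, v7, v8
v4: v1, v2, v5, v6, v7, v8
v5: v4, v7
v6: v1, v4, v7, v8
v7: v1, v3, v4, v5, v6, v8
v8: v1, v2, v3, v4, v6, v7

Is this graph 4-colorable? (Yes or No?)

v1, v4, v6, v7, v8 form a clique, so at least 5 colors are needed.
So 4 colors are not enough.

No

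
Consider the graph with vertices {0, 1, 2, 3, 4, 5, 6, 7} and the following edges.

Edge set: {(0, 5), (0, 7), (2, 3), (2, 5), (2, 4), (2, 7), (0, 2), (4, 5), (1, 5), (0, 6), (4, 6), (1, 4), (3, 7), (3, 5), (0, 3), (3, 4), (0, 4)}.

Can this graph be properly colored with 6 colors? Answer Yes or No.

The chromatic number is 5. 0, 2, 3, 4, 5 are mutually adjacent (a clique of size 5), so at least 5 colors are needed.
One proper 5-coloring: 0=b, 1=b, 2=d, 3=e, 4=a, 5=c, 6=c, 7=a.
Since 6 ≥ 5, a proper 6-coloring certainly exists.

Yes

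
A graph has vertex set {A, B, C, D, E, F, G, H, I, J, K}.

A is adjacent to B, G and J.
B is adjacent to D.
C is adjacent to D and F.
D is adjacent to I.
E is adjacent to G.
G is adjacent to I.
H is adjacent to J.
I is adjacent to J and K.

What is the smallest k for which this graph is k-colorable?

3

The cycle B-D-I-G-A-B has odd length 5, so it cannot be 2-colored; at least 3 colors are needed.
3 colors suffice: color 1 → {A, C, E, H, I}; color 2 → {D, F, G, J, K}; color 3 → {B}. Each edge has distinct colors on its endpoints.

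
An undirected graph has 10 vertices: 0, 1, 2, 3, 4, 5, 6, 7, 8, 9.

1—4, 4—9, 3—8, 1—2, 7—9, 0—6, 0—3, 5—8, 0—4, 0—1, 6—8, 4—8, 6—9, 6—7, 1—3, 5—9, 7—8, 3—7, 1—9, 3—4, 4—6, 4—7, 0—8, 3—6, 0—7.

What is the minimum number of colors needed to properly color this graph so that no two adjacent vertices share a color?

6

0, 3, 4, 6, 7, 8 are mutually adjacent (a clique of size 6), so at least 6 colors are needed.
6 colors suffice: color a → {2, 4, 5}; color b → {1, 8}; color c → {7}; color d → {0, 9}; color e → {3}; color f → {6}. Every edge joins two different colors.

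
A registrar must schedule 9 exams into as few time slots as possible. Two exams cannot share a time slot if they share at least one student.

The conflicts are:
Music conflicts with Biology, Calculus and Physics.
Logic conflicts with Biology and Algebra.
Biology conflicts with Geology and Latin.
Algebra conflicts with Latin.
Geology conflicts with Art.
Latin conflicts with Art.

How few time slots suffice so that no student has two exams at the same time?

2

Latin and Art conflict, so at least 2 time slots are needed.
2 time slots suffice: time slot 1 → {Biology, Algebra, Calculus, Physics, Art}; time slot 2 → {Music, Logic, Geology, Latin}. Every pair that conflicts lands in different time slots.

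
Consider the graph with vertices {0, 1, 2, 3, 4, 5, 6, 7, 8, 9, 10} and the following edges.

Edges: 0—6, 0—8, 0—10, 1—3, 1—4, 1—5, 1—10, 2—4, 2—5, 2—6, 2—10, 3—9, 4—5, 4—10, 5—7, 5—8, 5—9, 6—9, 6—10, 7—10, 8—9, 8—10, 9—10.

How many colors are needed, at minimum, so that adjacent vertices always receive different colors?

3

5, 8, 9 form a triangle, so at least 3 colors are needed.
A valid assignment using 3 colors: 0=blue, 1=blue, 2=blue, 3=red, 4=green, 5=red, 6=green, 7=blue, 8=green, 9=blue, 10=red. No two adjacent vertices share a color.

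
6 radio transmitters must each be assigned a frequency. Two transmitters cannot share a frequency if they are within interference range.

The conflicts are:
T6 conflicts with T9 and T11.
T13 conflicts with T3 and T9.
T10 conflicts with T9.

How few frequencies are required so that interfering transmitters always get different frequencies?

2

T6 and T9 conflict, so at least 2 frequencies are needed.
Using 2 frequencies: T6=2, T13=2, T3=1, T10=2, T9=1, T11=1. Each listed conflict is separated.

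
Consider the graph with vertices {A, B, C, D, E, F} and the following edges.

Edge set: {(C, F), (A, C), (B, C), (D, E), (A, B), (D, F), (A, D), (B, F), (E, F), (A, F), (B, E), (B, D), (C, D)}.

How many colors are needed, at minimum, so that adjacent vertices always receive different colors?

5

A, B, C, D, F are pairwise adjacent (a clique of size 5), so at least 5 colors are needed.
5 colors suffice: color 1 → {D}; color 2 → {B}; color 3 → {F}; color 4 → {A, E}; color 5 → {C}. Every edge joins two different colors.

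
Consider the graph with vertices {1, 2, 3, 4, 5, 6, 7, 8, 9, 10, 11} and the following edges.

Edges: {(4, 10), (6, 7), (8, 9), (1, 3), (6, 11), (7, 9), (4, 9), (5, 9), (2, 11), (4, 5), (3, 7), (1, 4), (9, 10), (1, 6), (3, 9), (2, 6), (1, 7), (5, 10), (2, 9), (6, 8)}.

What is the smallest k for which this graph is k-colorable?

4, 5, 9, 10 are mutually adjacent (a clique of size 4), so at least 4 colors are needed.
4 colors suffice: color red → {6, 9}; color blue → {2, 4, 7, 8}; color green → {1, 10, 11}; color yellow → {3, 5}. Each edge has distinct colors on its endpoints.

4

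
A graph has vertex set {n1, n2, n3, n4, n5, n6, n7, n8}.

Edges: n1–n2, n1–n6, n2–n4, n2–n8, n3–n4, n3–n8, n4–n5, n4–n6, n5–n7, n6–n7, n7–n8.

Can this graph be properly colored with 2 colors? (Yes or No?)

The cycle n6-n4-n2-n8-n7-n6 has odd length 5, so it cannot be 2-colored; at least 3 colors are needed.
So 2 colors are not enough.

No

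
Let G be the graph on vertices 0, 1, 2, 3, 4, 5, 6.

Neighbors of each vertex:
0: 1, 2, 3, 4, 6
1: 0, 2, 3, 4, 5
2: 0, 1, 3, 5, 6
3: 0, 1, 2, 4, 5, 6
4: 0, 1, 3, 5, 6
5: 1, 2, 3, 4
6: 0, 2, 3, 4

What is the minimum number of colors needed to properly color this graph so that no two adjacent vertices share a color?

1, 3, 4, 5 are pairwise adjacent (a clique of size 4), so at least 4 colors are needed.
4 colors suffice: 0=c, 1=d, 2=b, 3=a, 4=b, 5=c, 6=d. Each edge has distinct colors on its endpoints.

4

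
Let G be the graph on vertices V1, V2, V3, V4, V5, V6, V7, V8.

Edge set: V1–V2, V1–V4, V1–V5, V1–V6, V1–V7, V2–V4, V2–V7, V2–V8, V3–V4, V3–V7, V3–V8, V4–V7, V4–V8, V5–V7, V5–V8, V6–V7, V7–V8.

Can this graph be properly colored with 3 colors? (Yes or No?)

No

V1, V2, V4, V7 are mutually adjacent (a clique of size 4), so at least 4 colors are needed.
So 3 colors are not enough.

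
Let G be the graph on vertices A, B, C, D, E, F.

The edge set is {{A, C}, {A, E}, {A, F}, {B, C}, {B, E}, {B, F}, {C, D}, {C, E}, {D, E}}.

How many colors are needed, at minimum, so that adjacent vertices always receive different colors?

A, C, E are mutually adjacent, so at least 3 colors are needed.
3 colors suffice: color red → {E, F}; color blue → {C}; color green → {A, B, D}. No two adjacent vertices share a color.

3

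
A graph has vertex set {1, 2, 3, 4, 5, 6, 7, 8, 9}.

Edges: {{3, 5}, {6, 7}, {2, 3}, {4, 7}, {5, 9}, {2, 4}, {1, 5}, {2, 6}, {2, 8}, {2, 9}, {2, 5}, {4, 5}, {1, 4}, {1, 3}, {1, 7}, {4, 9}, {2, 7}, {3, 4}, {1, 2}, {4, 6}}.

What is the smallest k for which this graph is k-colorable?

5

1, 2, 3, 4, 5 form a clique, so at least 5 colors are needed.
5 colors suffice: color a → {2}; color b → {4, 8}; color c → {1, 6, 9}; color d → {5, 7}; color e → {3}. Each edge has distinct colors on its endpoints.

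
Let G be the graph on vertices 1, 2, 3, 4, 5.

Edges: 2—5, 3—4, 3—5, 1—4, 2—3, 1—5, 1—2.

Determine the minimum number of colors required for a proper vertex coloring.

3

1, 2, 5 form a triangle, so at least 3 colors are needed.
3 colors suffice: color red → {2, 4}; color blue → {1, 3}; color green → {5}. No two adjacent vertices share a color.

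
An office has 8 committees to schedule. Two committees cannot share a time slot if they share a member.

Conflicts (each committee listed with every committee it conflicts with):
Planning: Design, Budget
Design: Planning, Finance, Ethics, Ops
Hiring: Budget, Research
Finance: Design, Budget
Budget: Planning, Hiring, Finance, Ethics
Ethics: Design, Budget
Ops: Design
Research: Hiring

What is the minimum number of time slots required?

Finance and Budget conflict, so at least 2 time slots are needed.
2 time slots suffice: time slot 1 → {Design, Budget, Research}; time slot 2 → {Planning, Hiring, Finance, Ethics, Ops}. Every pair that conflicts lands in different time slots.

2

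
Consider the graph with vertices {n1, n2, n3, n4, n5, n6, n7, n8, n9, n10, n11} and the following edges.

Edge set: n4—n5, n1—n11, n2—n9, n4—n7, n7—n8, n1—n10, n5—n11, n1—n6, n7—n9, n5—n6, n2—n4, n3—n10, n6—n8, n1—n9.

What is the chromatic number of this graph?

The cycle n7-n8-n6-n1-n9-n7 has odd length 5, so it cannot be 2-colored; at least 3 colors are needed.
3 colors suffice: color R → {n1, n2, n3, n5, n7}; color B → {n4, n6, n9, n10, n11}; color G → {n8}. Each edge has distinct colors on its endpoints.

3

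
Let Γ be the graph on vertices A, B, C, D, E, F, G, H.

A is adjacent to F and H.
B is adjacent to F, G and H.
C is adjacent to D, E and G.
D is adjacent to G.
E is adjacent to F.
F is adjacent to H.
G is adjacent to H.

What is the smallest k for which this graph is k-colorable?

A, F, H form a triangle, so at least 3 colors are needed.
3 colors suffice: color 1 → {F, G}; color 2 → {C, H}; color 3 → {A, B, D, E}. No two adjacent vertices share a color.

3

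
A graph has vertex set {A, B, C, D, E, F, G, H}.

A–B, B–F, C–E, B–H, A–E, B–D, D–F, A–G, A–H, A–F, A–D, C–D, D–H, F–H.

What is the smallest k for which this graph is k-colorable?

5

A, B, D, F, H are mutually adjacent (a clique of size 5), so at least 5 colors are needed.
5 colors suffice: color 1 → {A, C}; color 2 → {D, E, G}; color 3 → {B}; color 4 → {F}; color 5 → {H}. No two adjacent vertices share a color.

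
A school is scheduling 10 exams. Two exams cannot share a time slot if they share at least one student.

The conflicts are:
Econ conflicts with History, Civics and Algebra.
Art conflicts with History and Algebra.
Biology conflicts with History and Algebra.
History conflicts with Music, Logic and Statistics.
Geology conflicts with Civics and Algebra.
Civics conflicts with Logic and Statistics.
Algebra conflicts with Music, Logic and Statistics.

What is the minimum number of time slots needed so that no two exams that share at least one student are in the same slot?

2

Civics and Logic conflict, so at least 2 time slots are needed.
A valid assignment using 2 time slots: Econ=2, Art=2, Biology=2, History=1, Geology=2, Civics=1, Algebra=1, Music=2, Logic=2, Statistics=2. Every pair that conflicts lands in different time slots.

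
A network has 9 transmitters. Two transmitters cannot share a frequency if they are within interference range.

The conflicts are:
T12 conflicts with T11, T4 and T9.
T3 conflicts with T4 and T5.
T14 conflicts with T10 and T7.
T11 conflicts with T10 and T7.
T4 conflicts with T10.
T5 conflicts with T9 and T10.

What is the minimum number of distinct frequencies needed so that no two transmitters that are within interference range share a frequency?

The cycle T10-T4-T12-T9-T5-T10 has odd length 5, so it cannot be 2-colored; at least 3 frequencies are needed.
3 frequencies suffice: T12=1, T3=1, T14=2, T11=2, T4=2, T5=2, T9=3, T10=1, T7=1. Every pair that conflicts lands in different frequencies.

3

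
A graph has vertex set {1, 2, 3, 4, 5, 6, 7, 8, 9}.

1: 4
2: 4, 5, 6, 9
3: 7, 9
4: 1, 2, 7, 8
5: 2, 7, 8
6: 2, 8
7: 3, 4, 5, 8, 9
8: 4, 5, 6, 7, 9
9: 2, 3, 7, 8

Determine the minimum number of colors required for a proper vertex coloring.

3

3, 7, 9 are pairwise adjacent, so at least 3 colors are needed.
A valid assignment using 3 colors: 1=red, 2=red, 3=red, 4=green, 5=green, 6=blue, 7=blue, 8=red, 9=green. Every edge joins two different colors.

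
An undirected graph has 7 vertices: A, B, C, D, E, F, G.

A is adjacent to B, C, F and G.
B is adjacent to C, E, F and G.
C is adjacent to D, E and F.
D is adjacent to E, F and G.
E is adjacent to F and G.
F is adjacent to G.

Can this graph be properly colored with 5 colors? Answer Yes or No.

Yes

The chromatic number is 4. A, B, F, G form a clique, so at least 4 colors are needed.
4 colors suffice: A=yellow, B=green, C=blue, D=green, E=yellow, F=red, G=blue.
Since 5 ≥ 4, a proper 5-coloring certainly exists.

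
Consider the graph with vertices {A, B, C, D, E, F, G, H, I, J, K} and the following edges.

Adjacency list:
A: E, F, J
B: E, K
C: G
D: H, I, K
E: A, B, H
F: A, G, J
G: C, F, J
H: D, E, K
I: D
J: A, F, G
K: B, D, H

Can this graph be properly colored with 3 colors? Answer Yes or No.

The chromatic number is 3. D, H, K are pairwise adjacent, so at least 3 colors are needed.
3 colors suffice: color red → {A, B, D, G}; color blue → {C, E, F, I, K}; color green → {H, J}.
That is already a proper 3-coloring.

Yes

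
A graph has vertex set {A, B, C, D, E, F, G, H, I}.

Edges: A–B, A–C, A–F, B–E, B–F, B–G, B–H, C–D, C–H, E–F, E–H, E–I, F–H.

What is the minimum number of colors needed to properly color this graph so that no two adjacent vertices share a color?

4

B, E, F, H form a clique, so at least 4 colors are needed.
A valid assignment using 4 colors: A=3, B=1, C=1, D=2, E=4, F=2, G=2, H=3, I=1. Each edge has distinct colors on its endpoints.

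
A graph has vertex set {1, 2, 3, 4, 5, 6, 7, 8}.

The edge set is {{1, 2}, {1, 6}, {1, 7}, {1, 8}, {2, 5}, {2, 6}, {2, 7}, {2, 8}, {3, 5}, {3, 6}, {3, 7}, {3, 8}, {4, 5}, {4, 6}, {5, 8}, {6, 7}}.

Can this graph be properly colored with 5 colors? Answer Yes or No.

Yes

The chromatic number is 4. 1, 2, 6, 7 are mutually adjacent (a clique of size 4), so at least 4 colors are needed.
A valid assignment using 4 colors: 1=green, 2=red, 3=red, 4=red, 5=blue, 6=blue, 7=yellow, 8=yellow.
Since 5 ≥ 4, a proper 5-coloring certainly exists.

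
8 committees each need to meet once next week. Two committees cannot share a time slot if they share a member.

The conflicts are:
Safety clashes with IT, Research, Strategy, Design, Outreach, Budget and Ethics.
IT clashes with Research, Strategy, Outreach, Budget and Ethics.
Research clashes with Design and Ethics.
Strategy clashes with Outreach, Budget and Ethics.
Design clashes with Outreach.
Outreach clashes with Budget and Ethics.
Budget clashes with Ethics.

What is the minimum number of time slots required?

Safety, IT, Strategy, Outreach, Budget, Ethics are mutually in conflict, so at least 6 time slots are needed.
6 time slots suffice: time slot 1 → {Safety}; time slot 2 → {IT, Design}; time slot 3 → {Research, Outreach}; time slot 4 → {Ethics}; time slot 5 → {Budget}; time slot 6 → {Strategy}. No two conflicting committees share a time slot.

6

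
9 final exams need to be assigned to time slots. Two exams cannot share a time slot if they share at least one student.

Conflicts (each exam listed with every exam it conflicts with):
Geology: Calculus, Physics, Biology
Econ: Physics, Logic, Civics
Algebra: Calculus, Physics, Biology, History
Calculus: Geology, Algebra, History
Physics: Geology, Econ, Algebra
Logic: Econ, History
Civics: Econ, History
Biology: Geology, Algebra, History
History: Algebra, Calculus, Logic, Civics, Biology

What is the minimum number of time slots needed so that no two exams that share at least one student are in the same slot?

3

Algebra, Biology, History pairwise conflict, so at least 3 time slots are needed.
3 time slots suffice: time slot 1 → {Geology, Econ, History}; time slot 2 → {Algebra, Logic, Civics}; time slot 3 → {Calculus, Physics, Biology}. Every pair that conflicts lands in different time slots.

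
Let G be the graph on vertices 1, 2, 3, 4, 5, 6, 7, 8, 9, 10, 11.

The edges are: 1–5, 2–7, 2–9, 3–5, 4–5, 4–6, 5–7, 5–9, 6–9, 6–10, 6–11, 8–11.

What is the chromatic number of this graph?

6 and 10 are adjacent, so at least 2 colors are needed.
2 colors suffice: color red → {2, 5, 6, 8}; color blue → {1, 3, 4, 7, 9, 10, 11}. Every edge joins two different colors.

2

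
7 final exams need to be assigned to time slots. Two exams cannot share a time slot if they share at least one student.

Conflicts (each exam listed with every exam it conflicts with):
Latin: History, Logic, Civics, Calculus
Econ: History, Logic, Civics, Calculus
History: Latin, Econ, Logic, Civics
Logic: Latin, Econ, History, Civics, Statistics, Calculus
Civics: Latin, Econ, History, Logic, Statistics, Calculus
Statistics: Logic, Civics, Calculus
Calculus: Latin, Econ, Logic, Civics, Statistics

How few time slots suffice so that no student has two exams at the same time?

Logic, Civics, Statistics, Calculus pairwise conflict, so at least 4 time slots are needed.
4 time slots suffice: time slot 1 → {Civics}; time slot 2 → {Logic}; time slot 3 → {History, Calculus}; time slot 4 → {Latin, Econ, Statistics}. Every pair that conflicts lands in different time slots.

4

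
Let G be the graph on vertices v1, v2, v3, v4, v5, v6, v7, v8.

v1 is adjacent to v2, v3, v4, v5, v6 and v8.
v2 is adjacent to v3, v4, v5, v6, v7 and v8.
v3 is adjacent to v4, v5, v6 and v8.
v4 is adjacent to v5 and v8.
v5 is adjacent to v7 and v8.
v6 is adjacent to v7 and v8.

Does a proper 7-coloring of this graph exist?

Yes

The chromatic number is 6. v1, v2, v3, v4, v5, v8 form a clique, so at least 6 colors are needed.
6 colors suffice: color 1 → {v2}; color 2 → {v3, v7}; color 3 → {v1}; color 4 → {v5, v6}; color 5 → {v8}; color 6 → {v4}.
Since 7 ≥ 6, a proper 7-coloring certainly exists.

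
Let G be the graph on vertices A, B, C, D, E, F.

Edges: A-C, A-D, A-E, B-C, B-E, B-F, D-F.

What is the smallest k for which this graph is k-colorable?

The cycle B-E-A-D-F-B has odd length 5, so it cannot be 2-colored; at least 3 colors are needed.
3 colors suffice: color red → {A, B}; color blue → {C, D, E}; color green → {F}. Every edge joins two different colors.

3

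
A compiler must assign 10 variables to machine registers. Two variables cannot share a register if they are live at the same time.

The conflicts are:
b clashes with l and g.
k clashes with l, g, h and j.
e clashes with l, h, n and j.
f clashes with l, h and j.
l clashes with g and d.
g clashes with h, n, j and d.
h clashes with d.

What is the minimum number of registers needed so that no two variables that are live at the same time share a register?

3

k, g, j are mutually in conflict, so at least 3 registers are needed.
3 registers suffice: register 1 → {e, f, g}; register 2 → {l, h, n, j}; register 3 → {b, k, d}. Each listed conflict is separated.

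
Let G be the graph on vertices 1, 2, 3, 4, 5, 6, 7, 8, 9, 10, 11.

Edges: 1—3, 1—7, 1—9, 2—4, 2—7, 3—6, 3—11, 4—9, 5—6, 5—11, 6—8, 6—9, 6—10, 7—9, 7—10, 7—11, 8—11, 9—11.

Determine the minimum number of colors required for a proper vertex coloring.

3

1, 7, 9 are pairwise adjacent, so at least 3 colors are needed.
A valid assignment using 3 colors: 1=red, 2=red, 3=blue, 4=blue, 5=blue, 6=red, 7=blue, 8=blue, 9=green, 10=green, 11=red. Every edge joins two different colors.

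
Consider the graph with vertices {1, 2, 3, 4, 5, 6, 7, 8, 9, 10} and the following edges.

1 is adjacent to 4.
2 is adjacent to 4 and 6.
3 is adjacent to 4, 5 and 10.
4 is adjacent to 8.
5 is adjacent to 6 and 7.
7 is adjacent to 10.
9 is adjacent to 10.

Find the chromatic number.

The cycle 6-2-4-3-5-6 has odd length 5, so it cannot be 2-colored; at least 3 colors are needed.
3 colors suffice: color red → {4, 5, 10}; color blue → {1, 3, 6, 7, 8, 9}; color green → {2}. No two adjacent vertices share a color.

3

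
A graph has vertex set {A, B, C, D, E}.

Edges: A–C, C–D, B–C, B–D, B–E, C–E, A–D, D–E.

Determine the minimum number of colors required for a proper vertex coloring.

4

B, C, D, E form a clique, so at least 4 colors are needed.
One proper 4-coloring: A=3, B=4, C=1, D=2, E=3. Each edge has distinct colors on its endpoints.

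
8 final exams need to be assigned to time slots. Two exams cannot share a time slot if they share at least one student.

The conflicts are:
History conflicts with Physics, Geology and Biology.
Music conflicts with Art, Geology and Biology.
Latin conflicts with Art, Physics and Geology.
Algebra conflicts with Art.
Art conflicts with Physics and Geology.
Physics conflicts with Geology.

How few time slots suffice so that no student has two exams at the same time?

4

Latin, Art, Physics, Geology are mutually in conflict, so at least 4 time slots are needed.
4 time slots suffice: History=1, Music=3, Latin=4, Algebra=2, Art=1, Physics=3, Geology=2, Biology=2. Each listed conflict is separated.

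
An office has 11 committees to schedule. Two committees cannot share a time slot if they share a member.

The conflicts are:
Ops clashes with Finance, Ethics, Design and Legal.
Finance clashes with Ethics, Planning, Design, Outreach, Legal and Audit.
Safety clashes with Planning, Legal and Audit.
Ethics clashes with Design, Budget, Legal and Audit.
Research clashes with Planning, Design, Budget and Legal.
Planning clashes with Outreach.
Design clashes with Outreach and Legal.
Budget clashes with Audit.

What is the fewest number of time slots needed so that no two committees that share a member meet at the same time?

Ops, Finance, Ethics, Design, Legal all conflict with each other, so at least 5 time slots are needed.
A valid assignment using 5 time slots: Ops=5, Finance=1, Safety=1, Ethics=2, Research=1, Planning=2, Design=4, Outreach=3, Budget=4, Legal=3, Audit=3. Each listed conflict is separated.

5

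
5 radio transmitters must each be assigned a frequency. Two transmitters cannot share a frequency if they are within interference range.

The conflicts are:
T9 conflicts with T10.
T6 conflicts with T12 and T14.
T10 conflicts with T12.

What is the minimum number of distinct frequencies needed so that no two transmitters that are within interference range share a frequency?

T6 and T12 conflict, so at least 2 frequencies are needed.
2 frequencies suffice: frequency 1 → {T9, T12, T14}; frequency 2 → {T6, T10}. No two conflicting transmitters share a frequency.

2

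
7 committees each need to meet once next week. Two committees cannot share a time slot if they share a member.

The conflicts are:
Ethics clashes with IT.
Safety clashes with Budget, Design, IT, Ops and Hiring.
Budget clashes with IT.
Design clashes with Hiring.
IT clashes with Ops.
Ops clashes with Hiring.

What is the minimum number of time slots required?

3

Safety, Budget, IT all conflict with each other, so at least 3 time slots are needed.
A valid assignment using 3 time slots: Ethics=1, Safety=1, Budget=3, Design=3, IT=2, Ops=3, Hiring=2. Each listed conflict is separated.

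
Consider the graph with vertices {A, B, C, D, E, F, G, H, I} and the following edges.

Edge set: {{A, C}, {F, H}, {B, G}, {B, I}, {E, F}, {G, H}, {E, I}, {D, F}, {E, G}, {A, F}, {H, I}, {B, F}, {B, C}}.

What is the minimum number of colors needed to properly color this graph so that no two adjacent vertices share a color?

E and G are adjacent, so at least 2 colors are needed.
2 colors suffice: color red → {C, F, G, I}; color blue → {A, B, D, E, H}. Every edge joins two different colors.

2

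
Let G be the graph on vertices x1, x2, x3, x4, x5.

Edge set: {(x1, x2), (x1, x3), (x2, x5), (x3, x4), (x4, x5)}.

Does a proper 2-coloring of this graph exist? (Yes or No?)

The cycle x2-x1-x3-x4-x5-x2 has odd length 5, so it cannot be 2-colored; at least 3 colors are needed.
So 2 colors are not enough.

No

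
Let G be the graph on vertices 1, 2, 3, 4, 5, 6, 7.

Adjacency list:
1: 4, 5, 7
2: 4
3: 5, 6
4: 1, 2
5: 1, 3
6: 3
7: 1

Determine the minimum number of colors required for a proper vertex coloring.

1 and 4 are adjacent, so at least 2 colors are needed.
2 colors suffice: color red → {1, 2, 3}; color blue → {4, 5, 6, 7}. Every edge joins two different colors.

2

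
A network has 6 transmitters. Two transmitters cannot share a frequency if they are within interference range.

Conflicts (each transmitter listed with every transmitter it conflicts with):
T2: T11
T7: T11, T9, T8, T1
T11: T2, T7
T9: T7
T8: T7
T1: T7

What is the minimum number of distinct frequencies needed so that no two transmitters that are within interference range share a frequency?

T7 and T9 conflict, so at least 2 frequencies are needed.
2 frequencies suffice: frequency 1 → {T2, T7}; frequency 2 → {T11, T9, T8, T1}. No two conflicting transmitters share a frequency.

2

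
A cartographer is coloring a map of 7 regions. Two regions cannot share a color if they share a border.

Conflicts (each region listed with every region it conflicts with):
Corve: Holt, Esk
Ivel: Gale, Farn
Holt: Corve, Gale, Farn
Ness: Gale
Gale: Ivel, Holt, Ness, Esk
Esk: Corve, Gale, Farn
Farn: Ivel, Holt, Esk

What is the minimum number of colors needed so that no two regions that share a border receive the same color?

Esk and Farn conflict, so at least 2 colors are needed.
2 colors suffice: color 1 → {Corve, Gale, Farn}; color 2 → {Ivel, Holt, Ness, Esk}. No two conflicting regions share a color.

2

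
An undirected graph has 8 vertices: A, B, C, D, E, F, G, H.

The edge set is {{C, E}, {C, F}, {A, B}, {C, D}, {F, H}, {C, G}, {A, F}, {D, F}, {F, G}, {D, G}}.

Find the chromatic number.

4

C, D, F, G are mutually adjacent (a clique of size 4), so at least 4 colors are needed.
4 colors suffice: color 1 → {B, E, F}; color 2 → {A, C, H}; color 3 → {D}; color 4 → {G}. Each edge has distinct colors on its endpoints.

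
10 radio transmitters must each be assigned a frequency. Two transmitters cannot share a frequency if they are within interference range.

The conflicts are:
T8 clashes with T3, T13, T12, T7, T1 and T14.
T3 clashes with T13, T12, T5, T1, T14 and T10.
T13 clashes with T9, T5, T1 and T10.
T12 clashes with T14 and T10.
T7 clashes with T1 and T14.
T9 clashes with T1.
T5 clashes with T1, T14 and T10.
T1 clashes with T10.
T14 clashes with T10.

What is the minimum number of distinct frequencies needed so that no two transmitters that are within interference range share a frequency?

T3, T13, T5, T1, T10 all conflict with each other, so at least 5 frequencies are needed.
5 frequencies suffice: frequency 1 → {T1, T14}; frequency 2 → {T3, T7, T9}; frequency 3 → {T8, T10}; frequency 4 → {T13, T12}; frequency 5 → {T5}. Each listed conflict is separated.

5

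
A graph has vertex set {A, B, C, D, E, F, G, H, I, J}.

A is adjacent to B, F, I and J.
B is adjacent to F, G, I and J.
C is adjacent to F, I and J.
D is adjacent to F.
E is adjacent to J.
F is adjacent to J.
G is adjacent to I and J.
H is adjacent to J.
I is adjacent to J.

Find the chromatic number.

A, B, I, J form a clique, so at least 4 colors are needed.
4 colors suffice: color 1 → {D, J}; color 2 → {B, C, E, H}; color 3 → {F, I}; color 4 → {A, G}. Every edge joins two different colors.

4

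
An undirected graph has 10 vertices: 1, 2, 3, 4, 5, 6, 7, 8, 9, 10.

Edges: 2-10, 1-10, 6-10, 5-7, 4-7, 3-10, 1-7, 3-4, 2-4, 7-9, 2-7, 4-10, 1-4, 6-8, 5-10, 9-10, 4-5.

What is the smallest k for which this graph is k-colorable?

3

3, 4, 10 are mutually adjacent, so at least 3 colors are needed.
3 colors suffice: color red → {7, 8, 10}; color blue → {4, 6, 9}; color green → {1, 2, 3, 5}. Each edge has distinct colors on its endpoints.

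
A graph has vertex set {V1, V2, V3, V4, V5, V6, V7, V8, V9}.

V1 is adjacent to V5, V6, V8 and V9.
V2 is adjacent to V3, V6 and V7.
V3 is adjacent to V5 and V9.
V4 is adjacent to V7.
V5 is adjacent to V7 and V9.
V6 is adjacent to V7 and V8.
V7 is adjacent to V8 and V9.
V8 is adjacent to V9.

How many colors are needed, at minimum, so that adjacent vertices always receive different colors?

3

V2, V6, V7 form a triangle, so at least 3 colors are needed.
3 colors suffice: V1=1, V2=3, V3=1, V4=2, V5=3, V6=2, V7=1, V8=3, V9=2. Each edge has distinct colors on its endpoints.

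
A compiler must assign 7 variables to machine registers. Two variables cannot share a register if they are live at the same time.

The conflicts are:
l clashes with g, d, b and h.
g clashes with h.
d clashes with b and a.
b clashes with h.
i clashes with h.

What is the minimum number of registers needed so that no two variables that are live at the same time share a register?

l, b, h are mutually in conflict, so at least 3 registers are needed.
3 registers suffice: register 1 → {l, i, a}; register 2 → {d, h}; register 3 → {g, b}. No two conflicting variables share a register.

3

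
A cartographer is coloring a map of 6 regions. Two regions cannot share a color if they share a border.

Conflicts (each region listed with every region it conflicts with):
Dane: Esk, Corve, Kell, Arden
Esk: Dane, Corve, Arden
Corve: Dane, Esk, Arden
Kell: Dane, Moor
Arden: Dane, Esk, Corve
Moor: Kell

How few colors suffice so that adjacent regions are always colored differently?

Dane, Esk, Corve, Arden are mutually in conflict, so at least 4 colors are needed.
One proper 4-coloring: Dane=1, Esk=4, Corve=2, Kell=2, Arden=3, Moor=1. Each listed conflict is separated.

4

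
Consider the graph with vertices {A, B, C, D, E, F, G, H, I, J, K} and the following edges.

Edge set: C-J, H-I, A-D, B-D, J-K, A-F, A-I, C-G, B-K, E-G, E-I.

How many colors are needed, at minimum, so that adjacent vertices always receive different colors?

3

The cycle I-E-G-C-J-K-B-D-A-I has odd length 9, so it cannot be 2-colored; at least 3 colors are needed.
3 colors suffice: color red → {A, B, E, H, J}; color blue → {C, D, F, I, K}; color green → {G}. Each edge has distinct colors on its endpoints.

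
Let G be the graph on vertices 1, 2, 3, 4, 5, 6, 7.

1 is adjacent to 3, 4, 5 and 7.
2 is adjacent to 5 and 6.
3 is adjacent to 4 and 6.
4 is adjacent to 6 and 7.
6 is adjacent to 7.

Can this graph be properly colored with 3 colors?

The chromatic number is 3. 1, 3, 4 form a triangle, so at least 3 colors are needed.
3 colors suffice: color a → {1, 6}; color b → {4, 5}; color c → {2, 3, 7}.
That is already a proper 3-coloring.

Yes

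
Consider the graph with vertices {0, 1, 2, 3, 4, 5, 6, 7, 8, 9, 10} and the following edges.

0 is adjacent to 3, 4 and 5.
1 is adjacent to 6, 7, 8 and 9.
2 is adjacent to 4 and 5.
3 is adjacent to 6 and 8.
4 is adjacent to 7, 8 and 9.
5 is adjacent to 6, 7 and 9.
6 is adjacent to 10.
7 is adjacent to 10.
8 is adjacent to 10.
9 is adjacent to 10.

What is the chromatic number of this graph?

5 and 7 are adjacent, so at least 2 colors are needed.
2 colors suffice: color a → {1, 3, 4, 5, 10}; color b → {0, 2, 6, 7, 8, 9}. Every edge joins two different colors.

2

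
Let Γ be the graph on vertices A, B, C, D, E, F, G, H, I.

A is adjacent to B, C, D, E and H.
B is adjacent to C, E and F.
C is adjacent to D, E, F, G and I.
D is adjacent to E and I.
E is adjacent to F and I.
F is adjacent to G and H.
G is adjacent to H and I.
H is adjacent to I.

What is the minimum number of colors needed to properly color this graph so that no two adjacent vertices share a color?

4

A, C, D, E form a clique, so at least 4 colors are needed.
4 colors suffice: color 1 → {C, H}; color 2 → {E, G}; color 3 → {A, F, I}; color 4 → {B, D}. No two adjacent vertices share a color.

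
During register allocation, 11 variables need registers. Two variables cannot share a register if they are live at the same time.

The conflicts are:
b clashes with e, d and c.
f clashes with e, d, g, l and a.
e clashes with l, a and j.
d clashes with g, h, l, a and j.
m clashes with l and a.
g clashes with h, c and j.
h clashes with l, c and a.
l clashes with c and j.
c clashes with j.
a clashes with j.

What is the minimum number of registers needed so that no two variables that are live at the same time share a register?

e, a, j all conflict with each other, so at least 3 registers are needed.
3 registers suffice: register 1 → {e, d, m, c}; register 2 → {b, g, l, a}; register 3 → {f, h, j}. Each listed conflict is separated.

3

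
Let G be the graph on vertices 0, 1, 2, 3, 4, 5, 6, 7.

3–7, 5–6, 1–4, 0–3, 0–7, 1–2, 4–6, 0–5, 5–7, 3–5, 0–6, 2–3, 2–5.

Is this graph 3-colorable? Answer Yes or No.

0, 3, 5, 7 are mutually adjacent (a clique of size 4), so at least 4 colors are needed.
So 3 colors are not enough.

No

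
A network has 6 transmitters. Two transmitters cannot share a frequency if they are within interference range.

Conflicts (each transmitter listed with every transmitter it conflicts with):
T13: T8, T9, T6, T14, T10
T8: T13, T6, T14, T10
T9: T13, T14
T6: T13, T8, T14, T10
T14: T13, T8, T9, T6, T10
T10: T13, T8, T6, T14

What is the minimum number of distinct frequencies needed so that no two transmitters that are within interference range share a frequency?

5

T13, T8, T6, T14, T10 pairwise conflict, so at least 5 frequencies are needed.
5 frequencies suffice: frequency 1 → {T13}; frequency 2 → {T14}; frequency 3 → {T9, T6}; frequency 4 → {T10}; frequency 5 → {T8}. No two conflicting transmitters share a frequency.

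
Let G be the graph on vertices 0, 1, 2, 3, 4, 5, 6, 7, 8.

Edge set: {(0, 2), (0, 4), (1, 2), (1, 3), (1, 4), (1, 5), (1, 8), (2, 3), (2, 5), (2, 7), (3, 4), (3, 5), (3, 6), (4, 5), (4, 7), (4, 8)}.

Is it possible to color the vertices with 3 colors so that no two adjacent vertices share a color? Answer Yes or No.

No

1, 2, 3, 5 are mutually adjacent (a clique of size 4), so at least 4 colors are needed.
So 3 colors are not enough.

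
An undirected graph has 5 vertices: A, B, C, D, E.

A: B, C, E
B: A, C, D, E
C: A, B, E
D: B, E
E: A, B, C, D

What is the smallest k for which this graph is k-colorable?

A, B, C, E form a clique, so at least 4 colors are needed.
4 colors suffice: A=3, B=2, C=4, D=3, E=1. No two adjacent vertices share a color.

4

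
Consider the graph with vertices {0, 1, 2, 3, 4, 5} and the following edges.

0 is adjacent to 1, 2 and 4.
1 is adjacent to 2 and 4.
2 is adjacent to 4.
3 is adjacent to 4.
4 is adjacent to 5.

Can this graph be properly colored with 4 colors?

The chromatic number is 4. 0, 1, 2, 4 are mutually adjacent (a clique of size 4), so at least 4 colors are needed.
One proper 4-coloring: 0=yellow, 1=blue, 2=green, 3=blue, 4=red, 5=blue.
That is already a proper 4-coloring.

Yes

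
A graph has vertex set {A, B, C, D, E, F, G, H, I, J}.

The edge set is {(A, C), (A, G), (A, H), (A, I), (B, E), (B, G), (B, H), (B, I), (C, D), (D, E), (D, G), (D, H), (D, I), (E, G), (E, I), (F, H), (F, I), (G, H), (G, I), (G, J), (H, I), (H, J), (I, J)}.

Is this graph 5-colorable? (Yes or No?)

The chromatic number is 4. G, H, I, J form a clique, so at least 4 colors are needed.
4 colors suffice: A=4, B=4, C=1, D=4, E=2, F=3, G=3, H=2, I=1, J=4.
Since 5 ≥ 4, a proper 5-coloring certainly exists.

Yes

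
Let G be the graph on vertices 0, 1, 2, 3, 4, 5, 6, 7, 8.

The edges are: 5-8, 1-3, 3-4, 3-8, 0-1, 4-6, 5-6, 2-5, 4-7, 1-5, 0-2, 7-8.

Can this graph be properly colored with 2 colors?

No

The cycle 1-3-4-6-5-1 has odd length 5, so it cannot be 2-colored; at least 3 colors are needed.
So 2 colors are not enough.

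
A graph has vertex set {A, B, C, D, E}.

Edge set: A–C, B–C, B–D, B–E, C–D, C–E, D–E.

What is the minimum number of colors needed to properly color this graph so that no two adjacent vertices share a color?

4

B, C, D, E are pairwise adjacent (a clique of size 4), so at least 4 colors are needed.
A valid assignment using 4 colors: A=2, B=3, C=1, D=2, E=4. Each edge has distinct colors on its endpoints.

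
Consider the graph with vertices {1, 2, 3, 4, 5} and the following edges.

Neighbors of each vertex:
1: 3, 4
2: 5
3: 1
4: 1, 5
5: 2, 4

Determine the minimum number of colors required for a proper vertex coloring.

2

4 and 5 are adjacent, so at least 2 colors are needed.
2 colors suffice: color red → {2, 3, 4}; color blue → {1, 5}. Every edge joins two different colors.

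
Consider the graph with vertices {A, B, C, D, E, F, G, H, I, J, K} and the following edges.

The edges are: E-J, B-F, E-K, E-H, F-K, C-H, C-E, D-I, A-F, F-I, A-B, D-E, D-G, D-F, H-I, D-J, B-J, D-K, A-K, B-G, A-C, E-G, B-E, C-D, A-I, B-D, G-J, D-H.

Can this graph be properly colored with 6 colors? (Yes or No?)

Yes

The chromatic number is 5. B, D, E, G, J are mutually adjacent (a clique of size 5), so at least 5 colors are needed.
One proper 5-coloring: A=1, B=3, C=4, D=1, E=2, F=2, G=4, H=3, I=4, J=5, K=3.
Since 6 ≥ 5, a proper 6-coloring certainly exists.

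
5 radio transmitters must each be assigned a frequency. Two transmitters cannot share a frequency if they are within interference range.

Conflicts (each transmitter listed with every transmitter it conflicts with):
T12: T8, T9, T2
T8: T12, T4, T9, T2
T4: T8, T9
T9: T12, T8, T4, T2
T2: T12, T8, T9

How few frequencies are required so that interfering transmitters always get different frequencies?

4

T12, T8, T9, T2 are mutually in conflict, so at least 4 frequencies are needed.
A valid assignment using 4 frequencies: T12=3, T8=1, T4=3, T9=2, T2=4. Each listed conflict is separated.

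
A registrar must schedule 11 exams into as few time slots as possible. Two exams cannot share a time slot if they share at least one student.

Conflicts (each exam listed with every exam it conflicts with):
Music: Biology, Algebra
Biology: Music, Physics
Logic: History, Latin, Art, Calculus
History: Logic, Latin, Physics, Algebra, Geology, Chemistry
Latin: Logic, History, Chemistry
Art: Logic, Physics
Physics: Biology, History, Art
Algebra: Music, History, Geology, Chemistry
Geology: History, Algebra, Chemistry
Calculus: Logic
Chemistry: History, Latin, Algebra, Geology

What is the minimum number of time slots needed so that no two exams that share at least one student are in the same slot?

4

History, Algebra, Geology, Chemistry are mutually in conflict, so at least 4 time slots are needed.
4 time slots suffice: time slot 1 → {Biology, History, Art, Calculus}; time slot 2 → {Logic, Physics, Algebra}; time slot 3 → {Music, Chemistry}; time slot 4 → {Latin, Geology}. Each listed conflict is separated.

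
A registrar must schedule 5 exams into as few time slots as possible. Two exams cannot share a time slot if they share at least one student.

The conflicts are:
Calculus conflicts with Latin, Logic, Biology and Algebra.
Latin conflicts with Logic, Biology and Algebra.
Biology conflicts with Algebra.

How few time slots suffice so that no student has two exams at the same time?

Calculus, Latin, Biology, Algebra are mutually in conflict, so at least 4 time slots are needed.
4 time slots suffice: Calculus=1, Latin=2, Logic=3, Biology=4, Algebra=3. No two conflicting exams share a time slot.

4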